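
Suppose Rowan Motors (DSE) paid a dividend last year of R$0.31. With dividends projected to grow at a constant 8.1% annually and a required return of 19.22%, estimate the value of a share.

Gordon growth model: P₀ = D₁/(r − g). D₁ = 0.31 × (1 + 0.081) = 0.3351.
P₀ = 0.3351 / (0.1922 − 0.081) = 0.3351 / 0.1112 = 3.0136

R$3.01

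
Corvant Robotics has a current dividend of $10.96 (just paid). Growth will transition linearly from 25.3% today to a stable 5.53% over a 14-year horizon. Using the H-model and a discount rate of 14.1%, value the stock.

H-model: P₀ = D₀[(1+g_L) + H(g_S−g_L)]/(r−g_L), with H = 14/2 = 7.
P₀ = 10.96 × [(1+0.0553) + 7×(0.253−0.0553)] / (0.141−0.0553)
   = 10.96 × 2.4392 / 0.0857 = 311.9444

$311.94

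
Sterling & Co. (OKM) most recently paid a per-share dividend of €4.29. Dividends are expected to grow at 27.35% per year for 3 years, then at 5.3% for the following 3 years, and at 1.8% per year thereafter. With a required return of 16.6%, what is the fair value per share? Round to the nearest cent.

Three-stage DDM. Project D₁…D_6; terminal Gordon value at t=6 with g = 0.018; discount at r = 0.166.
D_1 = 5.4633
D_2 = 6.9575
D_3 = 8.8604
D_4 = 9.3300
D_5 = 9.8245
D_6 = 10.3452
TV_6 = 10.5314/(0.166−0.018) = 71.1583
P₀ = Σ Dₜ/(1+r)ᵗ + TV_6/(1+r)^6 = 57.4313

€57.43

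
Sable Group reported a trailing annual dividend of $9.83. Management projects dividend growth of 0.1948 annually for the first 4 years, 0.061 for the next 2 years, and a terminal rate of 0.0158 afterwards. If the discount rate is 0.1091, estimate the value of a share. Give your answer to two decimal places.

Three-stage DDM. Project D₁…D_6; terminal Gordon value at t=6 with g = 0.0158; discount at r = 0.1091.
D_1 = 11.7449
D_2 = 14.0328
D_3 = 16.7664
D_4 = 20.0325
D_5 = 21.2544
D_6 = 22.5510
TV_6 = 22.9073/(0.1091−0.0158) = 245.5227
P₀ = Σ Dₜ/(1+r)ᵗ + TV_6/(1+r)^6 = 204.2127

$204.21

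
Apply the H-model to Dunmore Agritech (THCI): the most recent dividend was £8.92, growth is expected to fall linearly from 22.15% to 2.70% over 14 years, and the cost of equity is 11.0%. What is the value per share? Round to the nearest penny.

£256.69

H-model: P₀ = D₀[(1+g_L) + H(g_S−g_L)]/(r−g_L), with H = 14/2 = 7.
P₀ = 8.92 × [(1+0.027) + 7×(0.2215−0.027)] / (0.11−0.027)
   = 8.92 × 2.3885 / 0.083 = 256.6918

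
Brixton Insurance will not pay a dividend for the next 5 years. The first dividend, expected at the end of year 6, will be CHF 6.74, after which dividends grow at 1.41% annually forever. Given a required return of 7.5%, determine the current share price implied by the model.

CHF 77.09

Deferred-dividend DDM. At t=5 the remaining stream is a growing perpetuity with first payment D_6 = 6.74.
V_5 = D_6/(r−g) = 6.74/(0.075−0.0141) = 110.6732
P₀ = V_5/(1+r)^5 = 110.6732/(1+0.075)^5 = 77.0904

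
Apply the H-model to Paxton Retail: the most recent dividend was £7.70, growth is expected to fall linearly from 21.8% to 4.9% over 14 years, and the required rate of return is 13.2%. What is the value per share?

H-model: P₀ = D₀[(1+g_L) + H(g_S−g_L)]/(r−g_L), with H = 14/2 = 7.
P₀ = 7.70 × [(1+0.049) + 7×(0.218−0.049)] / (0.132−0.049)
   = 7.70 × 2.2320 / 0.083 = 207.0651

£207.07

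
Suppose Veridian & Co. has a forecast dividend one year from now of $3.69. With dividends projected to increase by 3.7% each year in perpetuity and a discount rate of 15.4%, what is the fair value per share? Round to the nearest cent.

Gordon growth model: P₀ = D₁/(r − g), with D₁ = 3.69 given directly.
P₀ = 3.6900 / (0.154 − 0.037) = 3.6900 / 0.117 = 31.5385

$31.54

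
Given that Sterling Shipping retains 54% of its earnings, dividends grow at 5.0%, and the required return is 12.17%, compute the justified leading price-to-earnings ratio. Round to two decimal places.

6.42

Payout ratio b = 1 − 0.54 = 0.46.
Justified leading P/E = b/(r−g) = 0.46/(0.1217−0.05) = 6.4156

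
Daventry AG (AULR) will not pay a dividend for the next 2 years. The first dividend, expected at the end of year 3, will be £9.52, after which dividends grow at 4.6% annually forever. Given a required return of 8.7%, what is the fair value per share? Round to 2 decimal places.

£196.51

Deferred-dividend DDM. At t=2 the remaining stream is a growing perpetuity with first payment D_3 = 9.52.
V_2 = D_3/(r−g) = 9.52/(0.087−0.046) = 232.1951
P₀ = V_2/(1+r)^2 = 232.1951/(1+0.087)^2 = 196.5142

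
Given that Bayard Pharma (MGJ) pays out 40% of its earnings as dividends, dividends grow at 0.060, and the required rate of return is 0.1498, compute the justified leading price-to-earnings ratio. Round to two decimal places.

Justified leading P/E = b/(r−g) = 0.40/(0.1498−0.06) = 4.4543

4.45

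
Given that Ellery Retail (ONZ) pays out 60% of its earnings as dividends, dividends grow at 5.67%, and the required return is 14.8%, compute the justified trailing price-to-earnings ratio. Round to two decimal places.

Justified trailing P/E = b(1+g)/(r−g) = 0.60×(1+0.0567)/(0.148−0.0567) = 6.9444

6.94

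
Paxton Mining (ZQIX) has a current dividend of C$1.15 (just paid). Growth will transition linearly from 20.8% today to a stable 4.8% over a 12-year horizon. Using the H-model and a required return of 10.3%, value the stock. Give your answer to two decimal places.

C$41.99

H-model: P₀ = D₀[(1+g_L) + H(g_S−g_L)]/(r−g_L), with H = 12/2 = 6.
P₀ = 1.15 × [(1+0.048) + 6×(0.208−0.048)] / (0.103−0.048)
   = 1.15 × 2.0080 / 0.055 = 41.9855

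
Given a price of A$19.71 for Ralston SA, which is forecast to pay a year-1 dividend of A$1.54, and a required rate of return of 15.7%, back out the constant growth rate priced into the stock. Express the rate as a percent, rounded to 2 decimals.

7.89%

From P₀ = D₁/(r − g), the implied growth is g = r − D₁/P₀.
g = 0.157 − 1.54/19.71 = 0.157 − 0.07813 = 0.07887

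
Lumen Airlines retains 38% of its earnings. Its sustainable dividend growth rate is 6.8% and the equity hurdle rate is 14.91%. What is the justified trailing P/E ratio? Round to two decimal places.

Payout ratio b = 1 − 0.38 = 0.62.
Justified trailing P/E = b(1+g)/(r−g) = 0.62×(1+0.068)/(0.1491−0.068) = 8.1647

8.16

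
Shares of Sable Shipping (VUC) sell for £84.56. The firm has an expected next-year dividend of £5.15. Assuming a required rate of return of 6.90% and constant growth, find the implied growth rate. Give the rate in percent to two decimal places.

0.81%

From P₀ = D₁/(r − g), the implied growth is g = r − D₁/P₀.
g = 0.069 − 5.15/84.56 = 0.069 − 0.06090 = 0.00810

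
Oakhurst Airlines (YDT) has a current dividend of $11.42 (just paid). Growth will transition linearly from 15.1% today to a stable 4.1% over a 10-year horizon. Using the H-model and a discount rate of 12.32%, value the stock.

$221.04

H-model: P₀ = D₀[(1+g_L) + H(g_S−g_L)]/(r−g_L), with H = 10/2 = 5.
P₀ = 11.42 × [(1+0.041) + 5×(0.151−0.041)] / (0.1232−0.041)
   = 11.42 × 1.5910 / 0.0822 = 221.0367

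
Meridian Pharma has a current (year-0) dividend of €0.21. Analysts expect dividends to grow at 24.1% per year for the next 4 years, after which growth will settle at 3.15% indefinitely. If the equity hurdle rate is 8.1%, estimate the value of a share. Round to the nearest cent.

Two-stage DDM. Project D₁…D_4 at 0.241, terminal growth 0.0315, discount at r = 0.081.
D_1 = 0.2606
D_2 = 0.3234
D_3 = 0.4014
D_4 = 0.4981
Terminal value at t=4: TV = D_5/(r−g) = 0.5138/(0.081−0.0315) = 10.3794
P₀ = 0.2606/(1+0.081)^1 + 0.3234/(1+0.081)^2 + 0.4014/(1+0.081)^3 + 0.4981/(1+0.081)^4 + 10.3794/(1+0.081)^4 = 8.8013

€8.80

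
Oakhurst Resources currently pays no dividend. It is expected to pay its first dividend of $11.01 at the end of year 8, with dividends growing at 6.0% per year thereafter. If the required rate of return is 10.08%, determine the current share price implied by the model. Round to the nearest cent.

Deferred-dividend DDM. At t=7 the remaining stream is a growing perpetuity with first payment D_8 = 11.01.
V_7 = D_8/(r−g) = 11.01/(0.1008−0.06) = 269.8529
P₀ = V_7/(1+r)^7 = 269.8529/(1+0.1008)^7 = 137.7743

$137.77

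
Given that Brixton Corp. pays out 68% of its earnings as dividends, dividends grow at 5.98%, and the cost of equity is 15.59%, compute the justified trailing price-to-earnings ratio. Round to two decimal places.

Justified trailing P/E = b(1+g)/(r−g) = 0.68×(1+0.0598)/(0.1559−0.0598) = 7.4991

7.50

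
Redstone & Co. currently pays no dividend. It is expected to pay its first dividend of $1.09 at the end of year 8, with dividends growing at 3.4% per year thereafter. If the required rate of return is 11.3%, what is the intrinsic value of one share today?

$6.52

Deferred-dividend DDM. At t=7 the remaining stream is a growing perpetuity with first payment D_8 = 1.09.
V_7 = D_8/(r−g) = 1.09/(0.113−0.034) = 13.7975
P₀ = V_7/(1+r)^7 = 13.7975/(1+0.113)^7 = 6.5213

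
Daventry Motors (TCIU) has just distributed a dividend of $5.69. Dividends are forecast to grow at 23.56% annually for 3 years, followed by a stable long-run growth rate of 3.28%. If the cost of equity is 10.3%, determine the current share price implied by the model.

$139.19

Two-stage DDM. Project D₁…D_3 at 0.2356, terminal growth 0.0328, discount at r = 0.103.
D_1 = 7.0306
D_2 = 8.6870
D_3 = 10.7336
Terminal value at t=3: TV = D_4/(r−g) = 11.0857/(0.103−0.0328) = 157.9156
P₀ = 7.0306/(1+0.103)^1 + 8.6870/(1+0.103)^2 + 10.7336/(1+0.103)^3 + 157.9156/(1+0.103)^3 = 139.1919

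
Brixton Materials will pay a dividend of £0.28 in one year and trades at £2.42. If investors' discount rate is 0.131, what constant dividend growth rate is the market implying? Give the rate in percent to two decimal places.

From P₀ = D₁/(r − g), the implied growth is g = r − D₁/P₀.
g = 0.131 − 0.28/2.42 = 0.131 − 0.11570 = 0.01530

1.53%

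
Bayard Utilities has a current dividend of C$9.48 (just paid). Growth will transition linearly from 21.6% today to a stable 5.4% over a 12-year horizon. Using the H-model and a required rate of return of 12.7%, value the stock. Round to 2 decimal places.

C$263.10

H-model: P₀ = D₀[(1+g_L) + H(g_S−g_L)]/(r−g_L), with H = 12/2 = 6.
P₀ = 9.48 × [(1+0.054) + 6×(0.216−0.054)] / (0.127−0.054)
   = 9.48 × 2.0260 / 0.073 = 263.1025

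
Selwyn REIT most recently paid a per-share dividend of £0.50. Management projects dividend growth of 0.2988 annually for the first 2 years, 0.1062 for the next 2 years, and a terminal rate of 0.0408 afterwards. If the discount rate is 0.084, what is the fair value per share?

Three-stage DDM. Project D₁…D_4; terminal Gordon value at t=4 with g = 0.0408; discount at r = 0.084.
D_1 = 0.6494
D_2 = 0.8434
D_3 = 0.9330
D_4 = 1.0321
TV_4 = 1.0742/(0.084−0.0408) = 24.8660
P₀ = Σ Dₜ/(1+r)ᵗ + TV_4/(1+r)^4 = 20.8058

£20.81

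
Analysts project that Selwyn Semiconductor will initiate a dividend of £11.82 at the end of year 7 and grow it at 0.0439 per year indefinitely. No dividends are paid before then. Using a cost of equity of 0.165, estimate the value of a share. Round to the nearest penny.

Deferred-dividend DDM. At t=6 the remaining stream is a growing perpetuity with first payment D_7 = 11.82.
V_6 = D_7/(r−g) = 11.82/(0.165−0.0439) = 97.6053
P₀ = V_6/(1+r)^6 = 97.6053/(1+0.165)^6 = 39.0407

£39.04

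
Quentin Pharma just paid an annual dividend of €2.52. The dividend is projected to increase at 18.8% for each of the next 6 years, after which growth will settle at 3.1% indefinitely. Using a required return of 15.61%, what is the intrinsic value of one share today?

Two-stage DDM. Project D₁…D_6 at 0.188, terminal growth 0.031, discount at r = 0.1561.
D_1 = 2.9938
D_2 = 3.5566
D_3 = 4.2252
D_4 = 5.0196
D_5 = 5.9632
D_6 = 7.0843
Terminal value at t=6: TV = D_7/(r−g) = 7.3040/(0.1561−0.031) = 58.3849
P₀ = 2.9938/(1+0.1561)^1 + 3.5566/(1+0.1561)^2 + 4.2252/(1+0.1561)^3 + 5.0196/(1+0.1561)^4 + 5.9632/(1+0.1561)^5 + 7.0843/(1+0.1561)^6 + 58.3849/(1+0.1561)^6 = 41.1020

€41.10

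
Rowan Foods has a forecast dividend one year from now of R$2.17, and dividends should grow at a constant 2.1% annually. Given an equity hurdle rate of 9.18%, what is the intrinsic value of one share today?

Gordon growth model: P₀ = D₁/(r − g), with D₁ = 2.17 given directly.
P₀ = 2.1700 / (0.0918 − 0.021) = 2.1700 / 0.0708 = 30.6497

R$30.65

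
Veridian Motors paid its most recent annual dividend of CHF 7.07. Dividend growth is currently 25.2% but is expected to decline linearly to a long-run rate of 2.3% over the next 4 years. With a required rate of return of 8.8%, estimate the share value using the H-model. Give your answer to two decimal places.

CHF 161.09

H-model: P₀ = D₀[(1+g_L) + H(g_S−g_L)]/(r−g_L), with H = 4/2 = 2.
P₀ = 7.07 × [(1+0.023) + 2×(0.252−0.023)] / (0.088−0.023)
   = 7.07 × 1.4810 / 0.065 = 161.0872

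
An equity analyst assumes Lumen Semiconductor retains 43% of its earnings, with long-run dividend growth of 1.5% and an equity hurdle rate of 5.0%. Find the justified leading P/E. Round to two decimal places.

16.29

Payout ratio b = 1 − 0.43 = 0.57.
Justified leading P/E = b/(r−g) = 0.57/(0.05−0.015) = 16.2857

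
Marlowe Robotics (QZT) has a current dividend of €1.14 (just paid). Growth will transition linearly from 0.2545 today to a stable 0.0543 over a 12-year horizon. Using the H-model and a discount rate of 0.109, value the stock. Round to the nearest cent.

H-model: P₀ = D₀[(1+g_L) + H(g_S−g_L)]/(r−g_L), with H = 12/2 = 6.
P₀ = 1.14 × [(1+0.0543) + 6×(0.2545−0.0543)] / (0.109−0.0543)
   = 1.14 × 2.2555 / 0.0547 = 47.0068

€47.01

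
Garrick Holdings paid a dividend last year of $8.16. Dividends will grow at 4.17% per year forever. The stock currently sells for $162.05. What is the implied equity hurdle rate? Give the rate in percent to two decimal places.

Rearranging the constant-growth DDM: r = D₁/P₀ + g.
D₁ = 8.16 × (1 + 0.0417) = 8.5003.
r = 8.5003 / 162.05 + 0.0417 = 0.05245 + 0.0417 = 0.09415

9.42%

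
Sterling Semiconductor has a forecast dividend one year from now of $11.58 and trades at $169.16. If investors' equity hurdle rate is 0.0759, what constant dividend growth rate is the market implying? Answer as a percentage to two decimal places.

From P₀ = D₁/(r − g), the implied growth is g = r − D₁/P₀.
g = 0.0759 − 11.58/169.16 = 0.0759 − 0.06846 = 0.00744

0.74%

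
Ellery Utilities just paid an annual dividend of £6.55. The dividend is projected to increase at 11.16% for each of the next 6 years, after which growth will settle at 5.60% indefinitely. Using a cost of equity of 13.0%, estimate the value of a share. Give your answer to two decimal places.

£121.82

Two-stage DDM. Project D₁…D_6 at 0.1116, terminal growth 0.056, discount at r = 0.13.
D_1 = 7.2810
D_2 = 8.0935
D_3 = 8.9968
D_4 = 10.0008
D_5 = 11.1169
D_6 = 12.3576
Terminal value at t=6: TV = D_7/(r−g) = 13.0496/(0.13−0.056) = 176.3456
P₀ = 7.2810/(1+0.13)^1 + 8.0935/(1+0.13)^2 + 8.9968/(1+0.13)^3 + 10.0008/(1+0.13)^4 + 11.1169/(1+0.13)^5 + 12.3576/(1+0.13)^6 + 176.3456/(1+0.13)^6 = 121.8221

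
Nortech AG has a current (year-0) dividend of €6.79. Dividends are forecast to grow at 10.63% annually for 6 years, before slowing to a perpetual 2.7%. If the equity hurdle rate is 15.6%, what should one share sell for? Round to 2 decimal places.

€76.56

Two-stage DDM. Project D₁…D_6 at 0.1063, terminal growth 0.027, discount at r = 0.156.
D_1 = 7.5118
D_2 = 8.3103
D_3 = 9.1937
D_4 = 10.1709
D_5 = 11.2521
D_6 = 12.4482
Terminal value at t=6: TV = D_7/(r−g) = 12.7843/(0.156−0.027) = 99.1033
P₀ = 7.5118/(1+0.156)^1 + 8.3103/(1+0.156)^2 + 9.1937/(1+0.156)^3 + 10.1709/(1+0.156)^4 + 11.2521/(1+0.156)^5 + 12.4482/(1+0.156)^6 + 99.1033/(1+0.156)^6 = 76.5585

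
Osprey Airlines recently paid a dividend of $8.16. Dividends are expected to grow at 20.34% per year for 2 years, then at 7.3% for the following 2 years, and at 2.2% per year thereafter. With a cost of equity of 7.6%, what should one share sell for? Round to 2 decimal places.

$231.76

Three-stage DDM. Project D₁…D_4; terminal Gordon value at t=4 with g = 0.022; discount at r = 0.076.
D_1 = 9.8197
D_2 = 11.8171
D_3 = 12.6797
D_4 = 13.6053
TV_4 = 13.9047/(0.076−0.022) = 257.4938
P₀ = Σ Dₜ/(1+r)ᵗ + TV_4/(1+r)^4 = 231.7567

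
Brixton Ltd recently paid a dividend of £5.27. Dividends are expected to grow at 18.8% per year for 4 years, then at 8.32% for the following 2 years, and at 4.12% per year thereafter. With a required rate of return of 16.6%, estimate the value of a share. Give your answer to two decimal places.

Three-stage DDM. Project D₁…D_6; terminal Gordon value at t=6 with g = 0.0412; discount at r = 0.166.
D_1 = 6.2608
D_2 = 7.4378
D_3 = 8.8361
D_4 = 10.4973
D_5 = 11.3706
D_6 = 12.3167
TV_6 = 12.8241/(0.166−0.0412) = 102.7574
P₀ = Σ Dₜ/(1+r)ᵗ + TV_6/(1+r)^6 = 73.1608

£73.16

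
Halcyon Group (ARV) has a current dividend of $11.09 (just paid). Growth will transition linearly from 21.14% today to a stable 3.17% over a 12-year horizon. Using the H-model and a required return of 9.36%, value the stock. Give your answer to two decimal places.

H-model: P₀ = D₀[(1+g_L) + H(g_S−g_L)]/(r−g_L), with H = 12/2 = 6.
P₀ = 11.09 × [(1+0.0317) + 6×(0.2114−0.0317)] / (0.0936−0.0317)
   = 11.09 × 2.1099 / 0.0619 = 378.0095

$378.01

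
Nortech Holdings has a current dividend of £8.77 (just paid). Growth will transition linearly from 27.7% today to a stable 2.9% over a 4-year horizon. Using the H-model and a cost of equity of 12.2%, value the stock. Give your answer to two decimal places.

£143.81

H-model: P₀ = D₀[(1+g_L) + H(g_S−g_L)]/(r−g_L), with H = 4/2 = 2.
P₀ = 8.77 × [(1+0.029) + 2×(0.277−0.029)] / (0.122−0.029)
   = 8.77 × 1.5250 / 0.093 = 143.8091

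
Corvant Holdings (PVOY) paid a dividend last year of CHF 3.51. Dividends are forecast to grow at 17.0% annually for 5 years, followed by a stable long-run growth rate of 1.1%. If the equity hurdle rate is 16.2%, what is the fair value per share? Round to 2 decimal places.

Two-stage DDM. Project D₁…D_5 at 0.17, terminal growth 0.011, discount at r = 0.162.
D_1 = 4.1067
D_2 = 4.8048
D_3 = 5.6217
D_4 = 6.5773
D_5 = 7.6955
Terminal value at t=5: TV = D_6/(r−g) = 7.7801/(0.162−0.011) = 51.5241
P₀ = 4.1067/(1+0.162)^1 + 4.8048/(1+0.162)^2 + 5.6217/(1+0.162)^3 + 6.5773/(1+0.162)^4 + 7.6955/(1+0.162)^5 + 51.5241/(1+0.162)^5 = 42.2367

CHF 42.24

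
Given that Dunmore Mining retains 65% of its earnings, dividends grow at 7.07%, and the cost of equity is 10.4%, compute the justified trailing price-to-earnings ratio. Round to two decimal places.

11.25

Payout ratio b = 1 − 0.65 = 0.35.
Justified trailing P/E = b(1+g)/(r−g) = 0.35×(1+0.0707)/(0.104−0.0707) = 11.2536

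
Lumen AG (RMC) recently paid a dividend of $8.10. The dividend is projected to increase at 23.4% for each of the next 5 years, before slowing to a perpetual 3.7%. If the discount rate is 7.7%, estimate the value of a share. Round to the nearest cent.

Two-stage DDM. Project D₁…D_5 at 0.234, terminal growth 0.037, discount at r = 0.077.
D_1 = 9.9954
D_2 = 12.3343
D_3 = 15.2206
D_4 = 18.7822
D_5 = 23.1772
Terminal value at t=5: TV = D_6/(r−g) = 24.0347/(0.077−0.037) = 600.8687
P₀ = 9.9954/(1+0.077)^1 + 12.3343/(1+0.077)^2 + 15.2206/(1+0.077)^3 + 18.7822/(1+0.077)^4 + 23.1772/(1+0.077)^5 + 600.8687/(1+0.077)^5 = 476.7217

$476.72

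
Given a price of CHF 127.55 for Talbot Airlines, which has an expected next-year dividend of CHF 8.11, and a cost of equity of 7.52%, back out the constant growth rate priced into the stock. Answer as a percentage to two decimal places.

1.16%

From P₀ = D₁/(r − g), the implied growth is g = r − D₁/P₀.
g = 0.0752 − 8.11/127.55 = 0.0752 − 0.06358 = 0.01162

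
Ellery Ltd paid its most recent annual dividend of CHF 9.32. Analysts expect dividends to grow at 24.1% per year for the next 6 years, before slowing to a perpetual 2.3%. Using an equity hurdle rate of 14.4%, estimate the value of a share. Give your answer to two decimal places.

CHF 203.47

Two-stage DDM. Project D₁…D_6 at 0.241, terminal growth 0.023, discount at r = 0.144.
D_1 = 11.5661
D_2 = 14.3536
D_3 = 17.8128
D_4 = 22.1056
D_5 = 27.4331
D_6 = 34.0445
Terminal value at t=6: TV = D_7/(r−g) = 34.8275/(0.144−0.023) = 287.8305
P₀ = 11.5661/(1+0.144)^1 + 14.3536/(1+0.144)^2 + 17.8128/(1+0.144)^3 + 22.1056/(1+0.144)^4 + 27.4331/(1+0.144)^5 + 34.0445/(1+0.144)^6 + 287.8305/(1+0.144)^6 = 203.4742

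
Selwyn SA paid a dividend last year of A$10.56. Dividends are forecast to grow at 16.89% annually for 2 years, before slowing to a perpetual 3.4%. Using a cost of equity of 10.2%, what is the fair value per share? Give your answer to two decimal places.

A$203.74

Two-stage DDM. Project D₁…D_2 at 0.1689, terminal growth 0.034, discount at r = 0.102.
D_1 = 12.3436
D_2 = 14.4284
Terminal value at t=2: TV = D_3/(r−g) = 14.9190/(0.102−0.034) = 219.3968
P₀ = 12.3436/(1+0.102)^1 + 14.4284/(1+0.102)^2 + 219.3968/(1+0.102)^2 = 203.7442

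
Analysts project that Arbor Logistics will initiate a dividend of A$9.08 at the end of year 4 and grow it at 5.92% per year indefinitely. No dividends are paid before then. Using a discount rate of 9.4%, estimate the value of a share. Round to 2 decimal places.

Deferred-dividend DDM. At t=3 the remaining stream is a growing perpetuity with first payment D_4 = 9.08.
V_3 = D_4/(r−g) = 9.08/(0.094−0.0592) = 260.9195
P₀ = V_3/(1+r)^3 = 260.9195/(1+0.094)^3 = 199.2758

A$199.28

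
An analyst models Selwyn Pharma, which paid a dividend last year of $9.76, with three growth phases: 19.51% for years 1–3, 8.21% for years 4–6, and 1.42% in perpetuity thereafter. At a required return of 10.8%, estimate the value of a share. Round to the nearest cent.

Three-stage DDM. Project D₁…D_6; terminal Gordon value at t=6 with g = 0.0142; discount at r = 0.108.
D_1 = 11.6642
D_2 = 13.9399
D_3 = 16.6595
D_4 = 18.0273
D_5 = 19.5073
D_6 = 21.1089
TV_6 = 21.4086/(0.108−0.0142) = 228.2367
P₀ = Σ Dₜ/(1+r)ᵗ + TV_6/(1+r)^6 = 192.5326

$192.53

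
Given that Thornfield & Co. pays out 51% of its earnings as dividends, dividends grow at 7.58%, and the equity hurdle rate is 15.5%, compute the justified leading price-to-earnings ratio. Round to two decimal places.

Justified leading P/E = b/(r−g) = 0.51/(0.155−0.0758) = 6.4394

6.44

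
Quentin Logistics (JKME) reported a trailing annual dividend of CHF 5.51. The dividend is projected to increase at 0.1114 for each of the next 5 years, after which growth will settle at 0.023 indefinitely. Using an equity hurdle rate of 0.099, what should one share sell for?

CHF 106.94

Two-stage DDM. Project D₁…D_5 at 0.1114, terminal growth 0.023, discount at r = 0.099.
D_1 = 6.1238
D_2 = 6.8060
D_3 = 7.5642
D_4 = 8.4068
D_5 = 9.3434
Terminal value at t=5: TV = D_6/(r−g) = 9.5583/(0.099−0.023) = 125.7667
P₀ = 6.1238/(1+0.099)^1 + 6.8060/(1+0.099)^2 + 7.5642/(1+0.099)^3 + 8.4068/(1+0.099)^4 + 9.3434/(1+0.099)^5 + 125.7667/(1+0.099)^5 = 106.9438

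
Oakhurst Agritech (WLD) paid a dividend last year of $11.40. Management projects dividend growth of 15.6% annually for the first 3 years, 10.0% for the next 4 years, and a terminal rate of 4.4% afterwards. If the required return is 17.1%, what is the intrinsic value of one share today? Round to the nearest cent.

Three-stage DDM. Project D₁…D_7; terminal Gordon value at t=7 with g = 0.044; discount at r = 0.171.
D_1 = 13.1784
D_2 = 15.2342
D_3 = 17.6108
D_4 = 19.3718
D_5 = 21.3090
D_6 = 23.4399
D_7 = 25.7839
TV_7 = 26.9184/(0.171−0.044) = 211.9561
P₀ = Σ Dₜ/(1+r)ᵗ + TV_7/(1+r)^7 = 141.1443

$141.14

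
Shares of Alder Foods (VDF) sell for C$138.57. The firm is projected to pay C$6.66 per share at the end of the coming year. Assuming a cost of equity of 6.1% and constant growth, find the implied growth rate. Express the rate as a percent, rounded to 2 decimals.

1.29%

From P₀ = D₁/(r − g), the implied growth is g = r − D₁/P₀.
g = 0.061 − 6.66/138.57 = 0.061 − 0.04806 = 0.01294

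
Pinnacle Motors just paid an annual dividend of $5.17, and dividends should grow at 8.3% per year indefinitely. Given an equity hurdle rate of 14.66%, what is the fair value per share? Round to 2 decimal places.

Gordon growth model: P₀ = D₁/(r − g). D₁ = 5.17 × (1 + 0.083) = 5.5991.
P₀ = 5.5991 / (0.1466 − 0.083) = 5.5991 / 0.0636 = 88.0363

$88.04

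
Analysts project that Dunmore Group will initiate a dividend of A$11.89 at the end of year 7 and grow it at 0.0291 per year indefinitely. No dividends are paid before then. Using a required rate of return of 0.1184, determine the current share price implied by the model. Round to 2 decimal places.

A$68.04

Deferred-dividend DDM. At t=6 the remaining stream is a growing perpetuity with first payment D_7 = 11.89.
V_6 = D_7/(r−g) = 11.89/(0.1184−0.0291) = 133.1467
P₀ = V_6/(1+r)^6 = 133.1467/(1+0.1184)^6 = 68.0374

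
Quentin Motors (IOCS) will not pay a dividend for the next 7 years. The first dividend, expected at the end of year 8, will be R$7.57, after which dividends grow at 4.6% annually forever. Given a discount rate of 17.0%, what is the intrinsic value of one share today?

R$20.34

Deferred-dividend DDM. At t=7 the remaining stream is a growing perpetuity with first payment D_8 = 7.57.
V_7 = D_8/(r−g) = 7.57/(0.17−0.046) = 61.0484
P₀ = V_7/(1+r)^7 = 61.0484/(1+0.17)^7 = 20.3410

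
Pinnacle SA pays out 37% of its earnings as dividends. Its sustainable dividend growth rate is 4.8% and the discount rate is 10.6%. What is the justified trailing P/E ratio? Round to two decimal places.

6.69

Justified trailing P/E = b(1+g)/(r−g) = 0.37×(1+0.048)/(0.106−0.048) = 6.6855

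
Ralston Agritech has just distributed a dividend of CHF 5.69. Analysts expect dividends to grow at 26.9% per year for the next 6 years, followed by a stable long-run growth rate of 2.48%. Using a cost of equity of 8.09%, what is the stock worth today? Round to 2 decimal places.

Two-stage DDM. Project D₁…D_6 at 0.269, terminal growth 0.0248, discount at r = 0.0809.
D_1 = 7.2206
D_2 = 9.1630
D_3 = 11.6278
D_4 = 14.7557
D_5 = 18.7249
D_6 = 23.7619
Terminal value at t=6: TV = D_7/(r−g) = 24.3512/(0.0809−0.0248) = 434.0685
P₀ = 7.2206/(1+0.0809)^1 + 9.1630/(1+0.0809)^2 + 11.6278/(1+0.0809)^3 + 14.7557/(1+0.0809)^4 + 18.7249/(1+0.0809)^5 + 23.7619/(1+0.0809)^6 + 434.0685/(1+0.0809)^6 = 334.3035

CHF 334.30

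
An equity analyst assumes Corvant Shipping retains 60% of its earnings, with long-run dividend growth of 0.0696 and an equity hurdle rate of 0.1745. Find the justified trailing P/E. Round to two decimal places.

4.08

Payout ratio b = 1 − 0.60 = 0.40.
Justified trailing P/E = b(1+g)/(r−g) = 0.40×(1+0.0696)/(0.1745−0.0696) = 4.0786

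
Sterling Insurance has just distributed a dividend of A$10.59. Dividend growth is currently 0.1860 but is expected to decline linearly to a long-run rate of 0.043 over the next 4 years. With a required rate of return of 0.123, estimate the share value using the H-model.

H-model: P₀ = D₀[(1+g_L) + H(g_S−g_L)]/(r−g_L), with H = 4/2 = 2.
P₀ = 10.59 × [(1+0.043) + 2×(0.186−0.043)] / (0.123−0.043)
   = 10.59 × 1.3290 / 0.08 = 175.9264

A$175.93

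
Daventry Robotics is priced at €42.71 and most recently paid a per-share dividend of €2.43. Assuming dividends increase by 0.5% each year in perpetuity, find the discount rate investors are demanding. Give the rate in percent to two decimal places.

6.22%

Rearranging the constant-growth DDM: r = D₁/P₀ + g.
D₁ = 2.43 × (1 + 0.005) = 2.4421.
r = 2.4421 / 42.71 + 0.005 = 0.05718 + 0.005 = 0.06218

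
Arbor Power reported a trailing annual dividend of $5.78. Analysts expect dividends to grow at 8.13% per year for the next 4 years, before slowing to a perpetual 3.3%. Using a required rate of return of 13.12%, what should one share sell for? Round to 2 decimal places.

Two-stage DDM. Project D₁…D_4 at 0.0813, terminal growth 0.033, discount at r = 0.1312.
D_1 = 6.2499
D_2 = 6.7580
D_3 = 7.3075
D_4 = 7.9016
Terminal value at t=4: TV = D_5/(r−g) = 8.1623/(0.1312−0.033) = 83.1192
P₀ = 6.2499/(1+0.1312)^1 + 6.7580/(1+0.1312)^2 + 7.3075/(1+0.1312)^3 + 7.9016/(1+0.1312)^4 + 83.1192/(1+0.1312)^4 = 71.4429

$71.44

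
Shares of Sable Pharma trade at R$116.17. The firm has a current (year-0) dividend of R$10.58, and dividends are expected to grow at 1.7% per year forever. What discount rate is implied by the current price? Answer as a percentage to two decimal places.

Rearranging the constant-growth DDM: r = D₁/P₀ + g.
D₁ = 10.58 × (1 + 0.017) = 10.7599.
r = 10.7599 / 116.17 + 0.017 = 0.09262 + 0.017 = 0.10962

10.96%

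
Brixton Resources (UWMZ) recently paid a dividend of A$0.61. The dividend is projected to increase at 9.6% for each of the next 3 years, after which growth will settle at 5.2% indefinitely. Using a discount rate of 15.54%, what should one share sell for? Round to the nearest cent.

A$6.95

Two-stage DDM. Project D₁…D_3 at 0.096, terminal growth 0.052, discount at r = 0.1554.
D_1 = 0.6686
D_2 = 0.7327
D_3 = 0.8031
Terminal value at t=3: TV = D_4/(r−g) = 0.8448/(0.1554−0.052) = 8.1707
P₀ = 0.6686/(1+0.1554)^1 + 0.7327/(1+0.1554)^2 + 0.8031/(1+0.1554)^3 + 8.1707/(1+0.1554)^3 = 6.9456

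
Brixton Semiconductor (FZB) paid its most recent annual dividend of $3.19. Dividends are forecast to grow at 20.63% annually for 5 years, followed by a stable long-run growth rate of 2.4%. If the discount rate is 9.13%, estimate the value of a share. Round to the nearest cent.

$101.86

Two-stage DDM. Project D₁…D_5 at 0.2063, terminal growth 0.024, discount at r = 0.0913.
D_1 = 3.8481
D_2 = 4.6420
D_3 = 5.5996
D_4 = 6.7548
D_5 = 8.1483
Terminal value at t=5: TV = D_6/(r−g) = 8.3439/(0.0913−0.024) = 123.9802
P₀ = 3.8481/(1+0.0913)^1 + 4.6420/(1+0.0913)^2 + 5.5996/(1+0.0913)^3 + 6.7548/(1+0.0913)^4 + 8.1483/(1+0.0913)^5 + 123.9802/(1+0.0913)^5 = 101.8591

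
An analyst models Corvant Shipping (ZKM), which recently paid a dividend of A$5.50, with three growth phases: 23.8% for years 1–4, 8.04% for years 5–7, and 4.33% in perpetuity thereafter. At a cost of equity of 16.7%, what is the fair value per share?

Three-stage DDM. Project D₁…D_7; terminal Gordon value at t=7 with g = 0.0433; discount at r = 0.167.
D_1 = 6.8090
D_2 = 8.4295
D_3 = 10.4358
D_4 = 12.9195
D_5 = 13.9582
D_6 = 15.0805
D_7 = 16.2929
TV_7 = 16.9984/(0.167−0.0433) = 137.4164
P₀ = Σ Dₜ/(1+r)ᵗ + TV_7/(1+r)^7 = 90.1190

A$90.12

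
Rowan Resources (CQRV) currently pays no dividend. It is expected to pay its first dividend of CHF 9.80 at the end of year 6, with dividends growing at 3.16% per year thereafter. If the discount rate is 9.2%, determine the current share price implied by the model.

Deferred-dividend DDM. At t=5 the remaining stream is a growing perpetuity with first payment D_6 = 9.80.
V_5 = D_6/(r−g) = 9.80/(0.092−0.0316) = 162.2517
P₀ = V_5/(1+r)^5 = 162.2517/(1+0.092)^5 = 104.4903

CHF 104.49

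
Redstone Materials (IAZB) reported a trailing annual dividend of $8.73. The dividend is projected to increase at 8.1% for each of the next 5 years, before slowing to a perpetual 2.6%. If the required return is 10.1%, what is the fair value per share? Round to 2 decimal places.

Two-stage DDM. Project D₁…D_5 at 0.081, terminal growth 0.026, discount at r = 0.101.
D_1 = 9.4371
D_2 = 10.2015
D_3 = 11.0279
D_4 = 11.9211
D_5 = 12.8867
Terminal value at t=5: TV = D_6/(r−g) = 13.2218/(0.101−0.026) = 176.2905
P₀ = 9.4371/(1+0.101)^1 + 10.2015/(1+0.101)^2 + 11.0279/(1+0.101)^3 + 11.9211/(1+0.101)^4 + 12.8867/(1+0.101)^5 + 176.2905/(1+0.101)^5 = 150.2944

$150.29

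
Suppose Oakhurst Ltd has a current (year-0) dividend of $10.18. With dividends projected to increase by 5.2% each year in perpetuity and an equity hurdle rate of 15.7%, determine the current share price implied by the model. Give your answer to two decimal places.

$101.99

Gordon growth model: P₀ = D₁/(r − g). D₁ = 10.18 × (1 + 0.052) = 10.7094.
P₀ = 10.7094 / (0.157 − 0.052) = 10.7094 / 0.105 = 101.9939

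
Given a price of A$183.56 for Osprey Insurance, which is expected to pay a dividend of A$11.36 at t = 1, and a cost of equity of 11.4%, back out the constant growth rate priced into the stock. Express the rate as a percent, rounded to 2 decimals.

5.21%

From P₀ = D₁/(r − g), the implied growth is g = r − D₁/P₀.
g = 0.114 − 11.36/183.56 = 0.114 − 0.06189 = 0.05211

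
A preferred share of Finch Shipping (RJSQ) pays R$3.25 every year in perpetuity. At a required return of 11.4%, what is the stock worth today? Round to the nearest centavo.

Zero-growth DDM (perpetuity): P₀ = D/r = 3.25 / 0.114 = 28.5088

R$28.51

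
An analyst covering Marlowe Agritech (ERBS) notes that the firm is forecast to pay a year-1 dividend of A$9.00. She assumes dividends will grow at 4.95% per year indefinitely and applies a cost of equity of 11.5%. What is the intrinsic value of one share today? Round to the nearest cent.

Gordon growth model: P₀ = D₁/(r − g), with D₁ = 9.00 given directly.
P₀ = 9.0000 / (0.115 − 0.0495) = 9.0000 / 0.0655 = 137.4046

A$137.40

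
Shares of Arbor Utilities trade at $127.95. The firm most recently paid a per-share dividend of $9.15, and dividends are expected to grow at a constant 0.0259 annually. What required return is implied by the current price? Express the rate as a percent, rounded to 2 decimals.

9.93%

Rearranging the constant-growth DDM: r = D₁/P₀ + g.
D₁ = 9.15 × (1 + 0.0259) = 9.3870.
r = 9.3870 / 127.95 + 0.0259 = 0.07336 + 0.0259 = 0.09926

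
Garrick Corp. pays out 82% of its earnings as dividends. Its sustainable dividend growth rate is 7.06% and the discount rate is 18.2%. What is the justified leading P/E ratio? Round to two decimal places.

7.36

Justified leading P/E = b/(r−g) = 0.82/(0.182−0.0706) = 7.3609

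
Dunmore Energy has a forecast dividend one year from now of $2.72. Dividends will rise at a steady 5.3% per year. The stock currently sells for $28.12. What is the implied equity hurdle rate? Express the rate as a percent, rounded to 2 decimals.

Rearranging the constant-growth DDM: r = D₁/P₀ + g.
r = 2.7200 / 28.12 + 0.053 = 0.09673 + 0.053 = 0.14973

14.97%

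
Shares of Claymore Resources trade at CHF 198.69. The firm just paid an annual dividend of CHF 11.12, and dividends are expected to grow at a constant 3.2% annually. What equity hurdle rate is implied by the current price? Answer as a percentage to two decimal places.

8.98%

Rearranging the constant-growth DDM: r = D₁/P₀ + g.
D₁ = 11.12 × (1 + 0.032) = 11.4758.
r = 11.4758 / 198.69 + 0.032 = 0.05776 + 0.032 = 0.08976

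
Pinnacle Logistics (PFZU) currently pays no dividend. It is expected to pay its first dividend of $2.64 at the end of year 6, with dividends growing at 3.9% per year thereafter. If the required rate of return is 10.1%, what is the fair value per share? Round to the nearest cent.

Deferred-dividend DDM. At t=5 the remaining stream is a growing perpetuity with first payment D_6 = 2.64.
V_5 = D_6/(r−g) = 2.64/(0.101−0.039) = 42.5806
P₀ = V_5/(1+r)^5 = 42.5806/(1+0.101)^5 = 26.3194

$26.32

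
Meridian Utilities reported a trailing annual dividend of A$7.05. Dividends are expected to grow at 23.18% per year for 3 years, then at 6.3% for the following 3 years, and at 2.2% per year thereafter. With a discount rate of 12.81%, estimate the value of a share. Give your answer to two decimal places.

A$123.73

Three-stage DDM. Project D₁…D_6; terminal Gordon value at t=6 with g = 0.022; discount at r = 0.1281.
D_1 = 8.6842
D_2 = 10.6972
D_3 = 13.1768
D_4 = 14.0069
D_5 = 14.8894
D_6 = 15.8274
TV_6 = 16.1756/(0.1281−0.022) = 152.4562
P₀ = Σ Dₜ/(1+r)ᵗ + TV_6/(1+r)^6 = 123.7305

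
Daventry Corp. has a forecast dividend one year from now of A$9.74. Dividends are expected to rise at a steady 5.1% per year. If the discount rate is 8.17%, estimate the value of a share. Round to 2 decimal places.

Gordon growth model: P₀ = D₁/(r − g), with D₁ = 9.74 given directly.
P₀ = 9.7400 / (0.0817 − 0.051) = 9.7400 / 0.0307 = 317.2638

A$317.26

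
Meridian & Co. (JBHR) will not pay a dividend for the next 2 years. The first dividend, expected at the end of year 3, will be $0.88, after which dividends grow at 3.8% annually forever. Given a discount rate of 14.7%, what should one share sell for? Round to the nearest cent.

$6.14

Deferred-dividend DDM. At t=2 the remaining stream is a growing perpetuity with first payment D_3 = 0.88.
V_2 = D_3/(r−g) = 0.88/(0.147−0.038) = 8.0734
P₀ = V_2/(1+r)^2 = 8.0734/(1+0.147)^2 = 6.1366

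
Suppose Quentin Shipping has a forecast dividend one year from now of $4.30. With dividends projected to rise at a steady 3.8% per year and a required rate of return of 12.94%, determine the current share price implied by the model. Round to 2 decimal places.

Gordon growth model: P₀ = D₁/(r − g), with D₁ = 4.30 given directly.
P₀ = 4.3000 / (0.1294 − 0.038) = 4.3000 / 0.0914 = 47.0460

$47.05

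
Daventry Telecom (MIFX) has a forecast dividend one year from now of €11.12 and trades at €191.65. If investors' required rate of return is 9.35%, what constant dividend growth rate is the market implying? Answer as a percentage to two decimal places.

3.55%

From P₀ = D₁/(r − g), the implied growth is g = r − D₁/P₀.
g = 0.0935 − 11.12/191.65 = 0.0935 − 0.05802 = 0.03548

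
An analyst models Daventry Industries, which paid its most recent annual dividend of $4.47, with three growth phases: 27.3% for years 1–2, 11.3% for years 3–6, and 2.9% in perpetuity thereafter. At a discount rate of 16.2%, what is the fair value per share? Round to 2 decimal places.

Three-stage DDM. Project D₁…D_6; terminal Gordon value at t=6 with g = 0.029; discount at r = 0.162.
D_1 = 5.6903
D_2 = 7.2438
D_3 = 8.0623
D_4 = 8.9734
D_5 = 9.9873
D_6 = 11.1159
TV_6 = 11.4383/(0.162−0.029) = 86.0020
P₀ = Σ Dₜ/(1+r)ᵗ + TV_6/(1+r)^6 = 64.4880

$64.49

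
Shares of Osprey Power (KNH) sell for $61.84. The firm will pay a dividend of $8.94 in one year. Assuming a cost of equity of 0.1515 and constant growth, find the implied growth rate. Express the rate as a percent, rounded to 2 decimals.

0.69%

From P₀ = D₁/(r − g), the implied growth is g = r − D₁/P₀.
g = 0.1515 − 8.94/61.84 = 0.1515 − 0.14457 = 0.00693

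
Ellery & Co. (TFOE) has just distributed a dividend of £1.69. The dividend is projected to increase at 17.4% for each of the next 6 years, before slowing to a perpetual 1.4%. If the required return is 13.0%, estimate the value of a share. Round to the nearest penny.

Two-stage DDM. Project D₁…D_6 at 0.174, terminal growth 0.014, discount at r = 0.13.
D_1 = 1.9841
D_2 = 2.3293
D_3 = 2.7346
D_4 = 3.2104
D_5 = 3.7690
D_6 = 4.4248
Terminal value at t=6: TV = D_7/(r−g) = 4.4868/(0.13−0.014) = 38.6790
P₀ = 1.9841/(1+0.13)^1 + 2.3293/(1+0.13)^2 + 2.7346/(1+0.13)^3 + 3.2104/(1+0.13)^4 + 3.7690/(1+0.13)^5 + 4.4248/(1+0.13)^6 + 38.6790/(1+0.13)^6 = 30.1934

£30.19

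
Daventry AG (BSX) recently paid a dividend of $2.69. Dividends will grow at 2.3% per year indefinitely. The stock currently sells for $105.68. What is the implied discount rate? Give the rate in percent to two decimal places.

Rearranging the constant-growth DDM: r = D₁/P₀ + g.
D₁ = 2.69 × (1 + 0.023) = 2.7519.
r = 2.7519 / 105.68 + 0.023 = 0.02604 + 0.023 = 0.04904

4.90%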